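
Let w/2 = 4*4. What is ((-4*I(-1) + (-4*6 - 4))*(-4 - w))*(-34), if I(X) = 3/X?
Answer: -19584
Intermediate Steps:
w = 32 (w = 2*(4*4) = 2*16 = 32)
((-4*I(-1) + (-4*6 - 4))*(-4 - w))*(-34) = ((-12/(-1) + (-4*6 - 4))*(-4 - 1*32))*(-34) = ((-12*(-1) + (-24 - 4))*(-4 - 32))*(-34) = ((-4*(-3) - 28)*(-36))*(-34) = ((12 - 28)*(-36))*(-34) = -16*(-36)*(-34) = 576*(-34) = -19584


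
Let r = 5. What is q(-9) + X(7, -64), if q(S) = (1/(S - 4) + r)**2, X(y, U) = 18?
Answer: 7138/169 ≈ 42.237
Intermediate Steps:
q(S) = (5 + 1/(-4 + S))**2 (q(S) = (1/(S - 4) + 5)**2 = (1/(-4 + S) + 5)**2 = (5 + 1/(-4 + S))**2)
q(-9) + X(7, -64) = (-19 + 5*(-9))**2/(-4 - 9)**2 + 18 = (-19 - 45)**2/(-13)**2 + 18 = (-64)**2*(1/169) + 18 = 4096*(1/169) + 18 = 4096/169 + 18 = 7138/169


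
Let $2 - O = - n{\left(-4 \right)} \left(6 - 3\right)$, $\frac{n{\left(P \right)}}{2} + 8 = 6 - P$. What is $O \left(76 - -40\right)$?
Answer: $1624$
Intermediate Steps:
$n{\left(P \right)} = -4 - 2 P$ ($n{\left(P \right)} = -16 + 2 \left(6 - P\right) = -16 - \left(-12 + 2 P\right) = -4 - 2 P$)
$O = 14$ ($O = 2 - - (-4 - -8) \left(6 - 3\right) = 2 - - (-4 + 8) 3 = 2 - \left(-1\right) 4 \cdot 3 = 2 - \left(-4\right) 3 = 2 - -12 = 2 + 12 = 14$)
$O \left(76 - -40\right) = 14 \left(76 - -40\right) = 14 \left(76 + 40\right) = 14 \cdot 116 = 1624$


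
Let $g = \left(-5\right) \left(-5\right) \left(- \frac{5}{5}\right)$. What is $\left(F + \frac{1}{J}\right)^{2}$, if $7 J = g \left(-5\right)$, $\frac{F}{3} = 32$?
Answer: $\frac{144168049}{15625} \approx 9226.8$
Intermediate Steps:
$F = 96$ ($F = 3 \cdot 32 = 96$)
$g = -25$ ($g = 25 \left(\left(-5\right) \frac{1}{5}\right) = 25 \left(-1\right) = -25$)
$J = \frac{125}{7}$ ($J = \frac{\left(-25\right) \left(-5\right)}{7} = \frac{1}{7} \cdot 125 = \frac{125}{7} \approx 17.857$)
$\left(F + \frac{1}{J}\right)^{2} = \left(96 + \frac{1}{\frac{125}{7}}\right)^{2} = \left(96 + \frac{7}{125}\right)^{2} = \left(\frac{12007}{125}\right)^{2} = \frac{144168049}{15625}$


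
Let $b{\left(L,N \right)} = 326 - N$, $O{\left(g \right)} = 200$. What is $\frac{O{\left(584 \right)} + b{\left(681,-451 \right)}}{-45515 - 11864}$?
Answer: $- \frac{977}{57379} \approx -0.017027$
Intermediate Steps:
$\frac{O{\left(584 \right)} + b{\left(681,-451 \right)}}{-45515 - 11864} = \frac{200 + \left(326 - -451\right)}{-45515 - 11864} = \frac{200 + \left(326 + 451\right)}{-57379} = \left(200 + 777\right) \left(- \frac{1}{57379}\right) = 977 \left(- \frac{1}{57379}\right) = - \frac{977}{57379}$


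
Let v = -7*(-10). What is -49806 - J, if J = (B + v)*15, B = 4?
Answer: -50916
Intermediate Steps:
v = 70
J = 1110 (J = (4 + 70)*15 = 74*15 = 1110)
-49806 - J = -49806 - 1*1110 = -49806 - 1110 = -50916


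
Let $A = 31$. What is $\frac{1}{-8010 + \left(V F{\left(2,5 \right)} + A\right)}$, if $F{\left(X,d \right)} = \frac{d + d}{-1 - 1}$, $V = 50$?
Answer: $- \frac{1}{8229} \approx -0.00012152$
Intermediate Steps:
$F{\left(X,d \right)} = - d$ ($F{\left(X,d \right)} = \frac{2 d}{-2} = 2 d \left(- \frac{1}{2}\right) = - d$)
$\frac{1}{-8010 + \left(V F{\left(2,5 \right)} + A\right)} = \frac{1}{-8010 + \left(50 \left(\left(-1\right) 5\right) + 31\right)} = \frac{1}{-8010 + \left(50 \left(-5\right) + 31\right)} = \frac{1}{-8010 + \left(-250 + 31\right)} = \frac{1}{-8010 - 219} = \frac{1}{-8229} = - \frac{1}{8229}$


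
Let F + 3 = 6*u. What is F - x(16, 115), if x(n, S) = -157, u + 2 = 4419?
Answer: 26656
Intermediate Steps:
u = 4417 (u = -2 + 4419 = 4417)
F = 26499 (F = -3 + 6*4417 = -3 + 26502 = 26499)
F - x(16, 115) = 26499 - 1*(-157) = 26499 + 157 = 26656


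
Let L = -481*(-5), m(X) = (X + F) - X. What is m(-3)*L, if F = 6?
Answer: 14430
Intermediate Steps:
m(X) = 6 (m(X) = (X + 6) - X = (6 + X) - X = 6)
L = 2405
m(-3)*L = 6*2405 = 14430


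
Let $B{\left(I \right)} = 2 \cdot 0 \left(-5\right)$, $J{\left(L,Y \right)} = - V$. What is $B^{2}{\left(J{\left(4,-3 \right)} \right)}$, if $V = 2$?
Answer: $0$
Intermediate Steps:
$J{\left(L,Y \right)} = -2$ ($J{\left(L,Y \right)} = \left(-1\right) 2 = -2$)
$B{\left(I \right)} = 0$ ($B{\left(I \right)} = 0 \left(-5\right) = 0$)
$B^{2}{\left(J{\left(4,-3 \right)} \right)} = 0^{2} = 0$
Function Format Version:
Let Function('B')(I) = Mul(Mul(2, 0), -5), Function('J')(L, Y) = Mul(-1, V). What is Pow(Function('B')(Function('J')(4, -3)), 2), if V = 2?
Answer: 0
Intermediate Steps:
Function('J')(L, Y) = -2 (Function('J')(L, Y) = Mul(-1, 2) = -2)
Function('B')(I) = 0 (Function('B')(I) = Mul(0, -5) = 0)
Pow(Function('B')(Function('J')(4, -3)), 2) = Pow(0, 2) = 0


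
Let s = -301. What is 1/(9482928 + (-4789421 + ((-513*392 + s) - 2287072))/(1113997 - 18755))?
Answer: 547621/5193046875343 ≈ 1.0545e-7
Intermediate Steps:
1/(9482928 + (-4789421 + ((-513*392 + s) - 2287072))/(1113997 - 18755)) = 1/(9482928 + (-4789421 + ((-513*392 - 301) - 2287072))/(1113997 - 18755)) = 1/(9482928 + (-4789421 + ((-201096 - 301) - 2287072))/1095242) = 1/(9482928 + (-4789421 + (-201397 - 2287072))*(1/1095242)) = 1/(9482928 + (-4789421 - 2488469)*(1/1095242)) = 1/(9482928 - 7277890*1/1095242) = 1/(9482928 - 3638945/547621) = 1/(5193046875343/547621) = 547621/5193046875343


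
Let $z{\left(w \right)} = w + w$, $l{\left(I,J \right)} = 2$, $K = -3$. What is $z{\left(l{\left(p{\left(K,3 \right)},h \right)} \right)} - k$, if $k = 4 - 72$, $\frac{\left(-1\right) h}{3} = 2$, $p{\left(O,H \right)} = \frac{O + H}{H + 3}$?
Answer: $72$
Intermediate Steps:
$p{\left(O,H \right)} = \frac{H + O}{3 + H}$
$h = -6$ ($h = \left(-3\right) 2 = -6$)
$z{\left(w \right)} = 2 w$
$k = -68$ ($k = 4 - 72 = -68$)
$z{\left(l{\left(p{\left(K,3 \right)},h \right)} \right)} - k = 2 \cdot 2 - -68 = 4 + 68 = 72$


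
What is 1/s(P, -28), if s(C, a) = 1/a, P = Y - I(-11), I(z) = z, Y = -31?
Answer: -28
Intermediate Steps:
P = -20 (P = -31 - 1*(-11) = -31 + 11 = -20)
1/s(P, -28) = 1/(1/(-28)) = 1/(-1/28) = -28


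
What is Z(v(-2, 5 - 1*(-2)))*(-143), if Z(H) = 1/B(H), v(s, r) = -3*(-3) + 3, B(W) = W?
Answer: -143/12 ≈ -11.917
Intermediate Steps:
v(s, r) = 12 (v(s, r) = 9 + 3 = 12)
Z(H) = 1/H
Z(v(-2, 5 - 1*(-2)))*(-143) = -143/12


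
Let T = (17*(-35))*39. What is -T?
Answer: 23205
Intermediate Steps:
T = -23205 (T = -595*39 = -23205)
-T = -1*(-23205) = 23205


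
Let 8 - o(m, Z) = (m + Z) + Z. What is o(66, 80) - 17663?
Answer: -17881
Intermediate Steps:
o(m, Z) = 8 - m - 2*Z (o(m, Z) = 8 - ((m + Z) + Z) = 8 - ((Z + m) + Z) = 8 - (m + 2*Z) = 8 + (-m - 2*Z) = 8 - m - 2*Z)
o(66, 80) - 17663 = (8 - 1*66 - 2*80) - 17663 = (8 - 66 - 160) - 17663 = -218 - 17663 = -17881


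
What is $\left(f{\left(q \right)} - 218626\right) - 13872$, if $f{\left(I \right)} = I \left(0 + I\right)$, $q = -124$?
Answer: $-217122$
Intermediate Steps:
$f{\left(I \right)} = I^{2}$ ($f{\left(I \right)} = I I = I^{2}$)
$\left(f{\left(q \right)} - 218626\right) - 13872 = \left(\left(-124\right)^{2} - 218626\right) - 13872 = \left(15376 - 218626\right) - 13872 = -203250 - 13872 = -217122$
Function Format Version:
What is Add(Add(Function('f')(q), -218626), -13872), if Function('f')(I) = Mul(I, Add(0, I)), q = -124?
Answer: -217122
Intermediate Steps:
Function('f')(I) = Pow(I, 2) (Function('f')(I) = Mul(I, I) = Pow(I, 2))
Add(Add(Function('f')(q), -218626), -13872) = Add(Add(Pow(-124, 2), -218626), -13872) = Add(Add(15376, -218626), -13872) = Add(-203250, -13872) = -217122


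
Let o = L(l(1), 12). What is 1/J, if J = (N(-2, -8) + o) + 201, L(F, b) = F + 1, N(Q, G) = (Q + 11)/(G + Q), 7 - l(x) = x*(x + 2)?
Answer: 10/2051 ≈ 0.0048757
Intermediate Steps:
l(x) = 7 - x*(2 + x) (l(x) = 7 - x*(x + 2) = 7 - x*(2 + x))
N(Q, G) = (11 + Q)/(G + Q)
L(F, b) = 1 + F
o = 5 (o = 1 + (7 - 1*1² - 2*1) = 1 + (7 - 1*1 - 2) = 1 + (7 - 1 - 2) = 1 + 4 = 5)
J = 2051/10 (J = ((11 - 2)/(-8 - 2) + 5) + 201 = (9/(-10) + 5) + 201 = (-⅒*9 + 5) + 201 = (-9/10 + 5) + 201 = 41/10 + 201 = 2051/10 ≈ 205.10)
1/J = 1/(2051/10) = 10/2051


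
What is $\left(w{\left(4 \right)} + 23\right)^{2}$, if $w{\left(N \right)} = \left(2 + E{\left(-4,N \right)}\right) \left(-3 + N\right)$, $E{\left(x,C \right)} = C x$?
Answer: $81$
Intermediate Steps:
$w{\left(N \right)} = \left(-3 + N\right) \left(2 - 4 N\right)$ ($w{\left(N \right)} = \left(2 + N \left(-4\right)\right) \left(-3 + N\right) = \left(2 - 4 N\right) \left(-3 + N\right) = \left(-3 + N\right) \left(2 - 4 N\right)$)
$\left(w{\left(4 \right)} + 23\right)^{2} = \left(\left(-6 - 4 \cdot 4^{2} + 14 \cdot 4\right) + 23\right)^{2} = \left(\left(-6 - 64 + 56\right) + 23\right)^{2} = \left(-14 + 23\right)^{2} = 9^{2} = 81$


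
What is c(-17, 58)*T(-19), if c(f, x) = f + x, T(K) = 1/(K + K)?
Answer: -41/38 ≈ -1.0789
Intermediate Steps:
T(K) = 1/(2*K)
c(-17, 58)*T(-19) = (-17 + 58)*((1/2)/(-19)) = 41*((1/2)*(-1/19)) = 41*(-1/38) = -41/38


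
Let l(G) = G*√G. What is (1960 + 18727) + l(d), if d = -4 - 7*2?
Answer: 20687 - 54*I*√2 ≈ 20687.0 - 76.368*I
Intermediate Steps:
d = -18 (d = -4 - 14 = -18)
l(G) = G^(3/2)
(1960 + 18727) + l(d) = (1960 + 18727) + (-18)^(3/2) = 20687 - 54*I*√2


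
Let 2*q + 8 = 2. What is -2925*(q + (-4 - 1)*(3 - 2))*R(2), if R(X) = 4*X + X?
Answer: 234000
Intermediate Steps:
R(X) = 5*X
q = -3 (q = -4 + (½)*2 = -4 + 1 = -3)
-2925*(q + (-4 - 1)*(3 - 2))*R(2) = -2925*(-3 + (-4 - 1)*(3 - 2))*5*2 = -2925*(-3 - 5*1)*10 = -2925*(-3 - 5)*10 = -(-23400)*10 = -2925*(-80) = 234000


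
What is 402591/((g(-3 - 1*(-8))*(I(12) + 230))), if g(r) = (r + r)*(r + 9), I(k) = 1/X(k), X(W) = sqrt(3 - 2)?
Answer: 19171/1540 ≈ 12.449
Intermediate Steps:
X(W) = 1 (X(W) = sqrt(1) = 1)
I(k) = 1 (I(k) = 1/1 = 1)
g(r) = 2*r*(9 + r) (g(r) = (2*r)*(9 + r) = 2*r*(9 + r))
402591/((g(-3 - 1*(-8))*(I(12) + 230))) = 402591/(((2*(-3 - 1*(-8))*(9 + (-3 - 1*(-8))))*(1 + 230))) = 402591/(((2*(-3 + 8)*(9 + (-3 + 8)))*231)) = 402591/(((2*5*(9 + 5))*231)) = 402591/(((2*5*14)*231)) = 402591/((140*231)) = 402591/32340 = 402591*(1/32340) = 19171/1540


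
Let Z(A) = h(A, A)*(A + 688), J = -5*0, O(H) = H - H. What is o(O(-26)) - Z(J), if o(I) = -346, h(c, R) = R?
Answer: -346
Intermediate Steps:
O(H) = 0
J = 0
Z(A) = A*(688 + A) (Z(A) = A*(A + 688) = A*(688 + A))
o(O(-26)) - Z(J) = -346 - 0*(688 + 0) = -346 - 0*688 = -346 - 1*0 = -346 + 0 = -346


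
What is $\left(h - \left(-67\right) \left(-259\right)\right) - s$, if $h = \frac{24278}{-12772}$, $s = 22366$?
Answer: $- \frac{253657673}{6386} \approx -39721.0$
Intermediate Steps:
$h = - \frac{12139}{6386}$ ($h = 24278 \left(- \frac{1}{12772}\right) = - \frac{12139}{6386} \approx -1.9009$)
$\left(h - \left(-67\right) \left(-259\right)\right) - s = \left(- \frac{12139}{6386} - \left(-67\right) \left(-259\right)\right) - 22366 = \left(- \frac{12139}{6386} - 17353\right) - 22366 = - \frac{110828397}{6386} - 22366 = - \frac{253657673}{6386}$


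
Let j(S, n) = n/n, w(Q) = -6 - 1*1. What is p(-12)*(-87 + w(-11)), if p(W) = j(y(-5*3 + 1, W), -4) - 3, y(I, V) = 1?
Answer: 188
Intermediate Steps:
w(Q) = -7 (w(Q) = -6 - 1 = -7)
j(S, n) = 1
p(W) = -2 (p(W) = 1 - 3 = -2)
p(-12)*(-87 + w(-11)) = -2*(-87 - 7) = -2*(-94) = 188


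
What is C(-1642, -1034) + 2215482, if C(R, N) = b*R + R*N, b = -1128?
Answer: 5765486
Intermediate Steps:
C(R, N) = -1128*R + N*R (C(R, N) = -1128*R + R*N = -1128*R + N*R)
C(-1642, -1034) + 2215482 = -1642*(-1128 - 1034) + 2215482 = -1642*(-2162) + 2215482 = 3550004 + 2215482 = 5765486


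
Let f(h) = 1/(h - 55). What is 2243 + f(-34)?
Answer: 199626/89 ≈ 2243.0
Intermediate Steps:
f(h) = 1/(-55 + h)
2243 + f(-34) = 2243 + 1/(-55 - 34) = 2243 + 1/(-89) = 2243 - 1/89 = 199626/89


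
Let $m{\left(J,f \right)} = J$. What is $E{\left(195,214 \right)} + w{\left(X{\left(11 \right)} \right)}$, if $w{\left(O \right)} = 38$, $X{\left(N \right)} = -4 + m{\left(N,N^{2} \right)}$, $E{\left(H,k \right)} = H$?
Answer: $233$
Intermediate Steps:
$X{\left(N \right)} = -4 + N$
$E{\left(195,214 \right)} + w{\left(X{\left(11 \right)} \right)} = 195 + 38 = 233$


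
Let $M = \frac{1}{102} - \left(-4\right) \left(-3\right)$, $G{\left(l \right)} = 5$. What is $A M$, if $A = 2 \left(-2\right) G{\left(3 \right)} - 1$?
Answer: $\frac{8561}{34} \approx 251.79$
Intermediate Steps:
$A = -21$ ($A = 2 \left(-2\right) 5 - 1 = \left(-4\right) 5 - 1 = -20 - 1 = -21$)
$M = - \frac{1223}{102}$ ($M = \frac{1}{102} - 12 = - \frac{1223}{102} \approx -11.99$)
$A M = \left(-21\right) \left(- \frac{1223}{102}\right) = \frac{8561}{34}$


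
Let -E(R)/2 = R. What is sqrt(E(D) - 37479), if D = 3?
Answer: 21*I*sqrt(85) ≈ 193.61*I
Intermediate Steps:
E(R) = -2*R
sqrt(E(D) - 37479) = sqrt(-2*3 - 37479) = sqrt(-6 - 37479) = sqrt(-37485) = 21*I*sqrt(85)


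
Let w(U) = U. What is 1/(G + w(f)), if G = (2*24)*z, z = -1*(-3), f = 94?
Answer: 1/238 ≈ 0.0042017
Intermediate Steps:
z = 3
G = 144 (G = (2*24)*3 = 48*3 = 144)
1/(G + w(f)) = 1/(144 + 94) = 1/238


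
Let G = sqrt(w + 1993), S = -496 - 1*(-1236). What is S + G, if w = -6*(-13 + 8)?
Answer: 740 + 17*sqrt(7) ≈ 784.98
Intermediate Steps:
S = 740 (S = -496 + 1236 = 740)
w = 30 (w = -6*(-5) = 30)
G = 17*sqrt(7) (G = sqrt(30 + 1993) = sqrt(2023) = 17*sqrt(7) ≈ 44.978)
S + G = 740 + 17*sqrt(7)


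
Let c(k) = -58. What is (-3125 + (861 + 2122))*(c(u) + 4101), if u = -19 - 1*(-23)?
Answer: -574106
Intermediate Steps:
u = 4 (u = -19 + 23 = 4)
(-3125 + (861 + 2122))*(c(u) + 4101) = (-3125 + (861 + 2122))*(-58 + 4101) = (-3125 + 2983)*4043 = -142*4043 = -574106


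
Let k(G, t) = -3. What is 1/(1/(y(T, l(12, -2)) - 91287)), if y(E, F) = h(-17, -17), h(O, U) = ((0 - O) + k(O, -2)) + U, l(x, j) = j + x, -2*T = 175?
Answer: -91290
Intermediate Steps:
T = -175/2 (T = -½*175 = -175/2 ≈ -87.500)
h(O, U) = -3 + U - O (h(O, U) = ((0 - O) - 3) + U = (-O - 3) + U = (-3 - O) + U = -3 + U - O)
y(E, F) = -3 (y(E, F) = -3 - 17 - 1*(-17) = -3 - 17 + 17 = -3)
1/(1/(y(T, l(12, -2)) - 91287)) = 1/(1/(-3 - 91287)) = 1/(1/(-91290)) = 1/(-1/91290) = -91290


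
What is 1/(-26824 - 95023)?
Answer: -1/121847 ≈ -8.2070e-6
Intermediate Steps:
1/(-26824 - 95023) = 1/(-121847) = -1/121847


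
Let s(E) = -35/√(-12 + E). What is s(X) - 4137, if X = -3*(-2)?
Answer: -4137 + 35*I*√6/6 ≈ -4137.0 + 14.289*I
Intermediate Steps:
X = 6
s(E) = -35/√(-12 + E)
s(X) - 4137 = -35/√(-12 + 6) - 4137 = -(-35)*I*√6/6 - 4137 = 35*I*√6/6 - 4137 = -4137 + 35*I*√6/6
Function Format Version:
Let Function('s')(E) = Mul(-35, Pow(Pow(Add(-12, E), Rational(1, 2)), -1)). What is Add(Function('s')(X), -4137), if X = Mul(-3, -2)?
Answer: Add(-4137, Mul(Rational(35, 6), I, Pow(6, Rational(1, 2)))) ≈ Add(-4137.0, Mul(14.289, I))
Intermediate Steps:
X = 6
Function('s')(E) = Mul(-35, Pow(Add(-12, E), Rational(-1, 2)))
Add(Function('s')(X), -4137) = Add(Mul(-35, Pow(Add(-12, 6), Rational(-1, 2))), -4137) = Add(Mul(-35, Pow(-6, Rational(-1, 2))), -4137) = Add(Mul(-35, Mul(Rational(-1, 6), I, Pow(6, Rational(1, 2)))), -4137) = Add(Mul(Rational(35, 6), I, Pow(6, Rational(1, 2))), -4137) = Add(-4137, Mul(Rational(35, 6), I, Pow(6, Rational(1, 2))))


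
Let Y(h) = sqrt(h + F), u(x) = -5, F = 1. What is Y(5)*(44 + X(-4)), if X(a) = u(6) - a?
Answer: 43*sqrt(6) ≈ 105.33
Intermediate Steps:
Y(h) = sqrt(1 + h) (Y(h) = sqrt(h + 1) = sqrt(1 + h))
X(a) = -5 - a
Y(5)*(44 + X(-4)) = sqrt(1 + 5)*(44 + (-5 - 1*(-4))) = sqrt(6)*(44 + (-5 + 4)) = sqrt(6)*(44 - 1) = sqrt(6)*43 = 43*sqrt(6)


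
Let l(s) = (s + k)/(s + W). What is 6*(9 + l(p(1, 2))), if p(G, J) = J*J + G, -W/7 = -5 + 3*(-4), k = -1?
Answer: 1680/31 ≈ 54.194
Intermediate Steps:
W = 119 (W = -7*(-5 + 3*(-4)) = -7*(-5 - 12) = -7*(-17) = 119)
p(G, J) = G + J² (p(G, J) = J² + G = G + J²)
l(s) = (-1 + s)/(119 + s) (l(s) = (s - 1)/(s + 119) = (-1 + s)/(119 + s))
6*(9 + l(p(1, 2))) = 6*(9 + (-1 + (1 + 2²))/(119 + (1 + 2²))) = 6*(9 + (-1 + (1 + 4))/(119 + (1 + 4))) = 6*(9 + (-1 + 5)/(119 + 5)) = 6*(9 + 4/124) = 6*(9 + (1/124)*4) = 6*(9 + 1/31) = 6*(280/31) = 1680/31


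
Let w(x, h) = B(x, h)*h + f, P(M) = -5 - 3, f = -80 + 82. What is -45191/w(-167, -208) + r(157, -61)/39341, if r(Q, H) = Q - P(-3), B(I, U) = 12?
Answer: 1778270641/98116454 ≈ 18.124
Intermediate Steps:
f = 2
P(M) = -8
w(x, h) = 2 + 12*h (w(x, h) = 12*h + 2 = 2 + 12*h)
r(Q, H) = 8 + Q (r(Q, H) = Q - 1*(-8) = Q + 8 = 8 + Q)
-45191/w(-167, -208) + r(157, -61)/39341 = -45191/(2 + 12*(-208)) + (8 + 157)/39341 = -45191/(2 - 2496) + 165*(1/39341) = -45191/(-2494) + 165/39341 = -45191*(-1/2494) + 165/39341 = 45191/2494 + 165/39341 = 1778270641/98116454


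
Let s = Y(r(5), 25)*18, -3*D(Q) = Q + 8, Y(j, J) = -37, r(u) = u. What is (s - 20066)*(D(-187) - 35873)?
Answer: 2227446080/3 ≈ 7.4248e+8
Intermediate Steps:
D(Q) = -8/3 - Q/3 (D(Q) = -(Q + 8)/3 = -(8 + Q)/3 = -8/3 - Q/3)
s = -666 (s = -37*18 = -666)
(s - 20066)*(D(-187) - 35873) = (-666 - 20066)*((-8/3 - ⅓*(-187)) - 35873) = -20732*((-8/3 + 187/3) - 35873) = -20732*(179/3 - 35873) = -20732*(-107440/3) = 2227446080/3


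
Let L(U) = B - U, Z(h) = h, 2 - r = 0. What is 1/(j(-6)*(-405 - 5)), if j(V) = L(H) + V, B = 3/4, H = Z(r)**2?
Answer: 2/7585 ≈ 0.00026368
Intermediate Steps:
r = 2 (r = 2 - 1*0 = 2 + 0 = 2)
H = 4 (H = 2**2 = 4)
B = 3/4 (B = 3*(1/4) = 3/4 ≈ 0.75000)
L(U) = 3/4 - U
j(V) = -13/4 + V (j(V) = (3/4 - 1*4) + V = (3/4 - 4) + V = -13/4 + V)
1/(j(-6)*(-405 - 5)) = 1/((-13/4 - 6)*(-405 - 5)) = 1/(-37/4*(-410)) = 1/(7585/2) = 2/7585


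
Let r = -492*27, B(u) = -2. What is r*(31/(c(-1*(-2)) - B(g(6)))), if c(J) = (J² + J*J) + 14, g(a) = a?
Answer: -34317/2 ≈ -17159.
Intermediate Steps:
c(J) = 14 + 2*J² (c(J) = (J² + J²) + 14 = 2*J² + 14 = 14 + 2*J²)
r = -13284
r*(31/(c(-1*(-2)) - B(g(6)))) = -411804/((14 + 2*(-1*(-2))²) - 1*(-2)) = -411804/((14 + 2*2²) + 2) = -411804/((14 + 2*4) + 2) = -411804/((14 + 8) + 2) = -411804/(22 + 2) = -411804/24 = -13284*31/24 = -34317/2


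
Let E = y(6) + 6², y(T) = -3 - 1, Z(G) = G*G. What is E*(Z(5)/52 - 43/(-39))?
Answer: 152/3 ≈ 50.667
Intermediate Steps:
Z(G) = G²
y(T) = -4
E = 32 (E = -4 + 6² = -4 + 36 = 32)
E*(Z(5)/52 - 43/(-39)) = 32*(5²/52 - 43/(-39)) = 32*(25*(1/52) - 43*(-1/39)) = 32*(25/52 + 43/39) = 32*(19/12) = 152/3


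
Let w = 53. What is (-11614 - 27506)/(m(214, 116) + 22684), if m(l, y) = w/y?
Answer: -4537920/2631397 ≈ -1.7245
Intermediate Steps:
m(l, y) = 53/y
(-11614 - 27506)/(m(214, 116) + 22684) = (-11614 - 27506)/(53/116 + 22684) = -39120/(53*(1/116) + 22684) = -39120/(53/116 + 22684) = -39120/2631397/116 = -39120*116/2631397 = -4537920/2631397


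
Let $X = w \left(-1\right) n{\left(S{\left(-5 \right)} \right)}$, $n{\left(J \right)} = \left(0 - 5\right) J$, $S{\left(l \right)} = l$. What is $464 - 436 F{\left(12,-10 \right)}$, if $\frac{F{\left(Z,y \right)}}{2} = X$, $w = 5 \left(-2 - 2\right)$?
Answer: $-435536$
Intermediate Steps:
$n{\left(J \right)} = - 5 J$
$w = -20$ ($w = 5 \left(-4\right) = -20$)
$X = 500$ ($X = \left(-20\right) \left(-1\right) \left(\left(-5\right) \left(-5\right)\right) = 20 \cdot 25 = 500$)
$F{\left(Z,y \right)} = 1000$ ($F{\left(Z,y \right)} = 2 \cdot 500 = 1000$)
$464 - 436 F{\left(12,-10 \right)} = 464 - 436000 = -435536$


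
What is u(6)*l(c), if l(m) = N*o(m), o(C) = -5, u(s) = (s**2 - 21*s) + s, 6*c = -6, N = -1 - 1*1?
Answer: -840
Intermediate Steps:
N = -2 (N = -1 - 1 = -2)
c = -1 (c = (1/6)*(-6) = -1)
u(s) = s**2 - 20*s
l(m) = 10 (l(m) = -2*(-5) = 10)
u(6)*l(c) = (6*(-20 + 6))*10 = (6*(-14))*10 = -84*10 = -840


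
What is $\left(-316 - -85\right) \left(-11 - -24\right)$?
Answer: $-3003$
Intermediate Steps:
$\left(-316 - -85\right) \left(-11 - -24\right) = \left(-316 + 85\right) \left(-11 + 24\right) = \left(-231\right) 13 = -3003$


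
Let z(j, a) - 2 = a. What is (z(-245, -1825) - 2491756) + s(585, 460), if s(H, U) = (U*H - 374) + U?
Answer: -2224393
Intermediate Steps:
z(j, a) = 2 + a
s(H, U) = -374 + U + H*U (s(H, U) = (H*U - 374) + U = (-374 + H*U) + U = -374 + U + H*U)
(z(-245, -1825) - 2491756) + s(585, 460) = ((2 - 1825) - 2491756) + (-374 + 460 + 585*460) = (-1823 - 2491756) + (-374 + 460 + 269100) = -2493579 + 269186 = -2224393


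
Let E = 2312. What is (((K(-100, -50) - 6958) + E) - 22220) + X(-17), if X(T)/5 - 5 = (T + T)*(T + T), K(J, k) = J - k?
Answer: -21111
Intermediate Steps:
X(T) = 25 + 20*T² (X(T) = 25 + 5*((T + T)*(T + T)) = 25 + 5*((2*T)*(2*T)) = 25 + 5*(4*T²) = 25 + 20*T²)
(((K(-100, -50) - 6958) + E) - 22220) + X(-17) = ((((-100 - 1*(-50)) - 6958) + 2312) - 22220) + (25 + 20*(-17)²) = ((((-100 + 50) - 6958) + 2312) - 22220) + (25 + 20*289) = (((-50 - 6958) + 2312) - 22220) + (25 + 5780) = ((-7008 + 2312) - 22220) + 5805 = (-4696 - 22220) + 5805 = -26916 + 5805 = -21111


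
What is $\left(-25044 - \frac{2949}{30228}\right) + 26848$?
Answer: $\frac{18176121}{10076} \approx 1803.9$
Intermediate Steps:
$\left(-25044 - \frac{2949}{30228}\right) + 26848 = \left(-25044 - \frac{983}{10076}\right) + 26848 = - \frac{252344327}{10076} + 26848 = \frac{18176121}{10076}$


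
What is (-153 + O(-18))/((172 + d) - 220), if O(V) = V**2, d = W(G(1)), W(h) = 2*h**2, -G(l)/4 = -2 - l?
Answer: 57/80 ≈ 0.71250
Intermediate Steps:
G(l) = 8 + 4*l (G(l) = -4*(-2 - l) = 8 + 4*l)
d = 288 (d = 2*(8 + 4*1)**2 = 2*(8 + 4)**2 = 2*12**2 = 2*144 = 288)
(-153 + O(-18))/((172 + d) - 220) = (-153 + (-18)**2)/((172 + 288) - 220) = (-153 + 324)/(460 - 220) = 171/240 = 171*(1/240) = 57/80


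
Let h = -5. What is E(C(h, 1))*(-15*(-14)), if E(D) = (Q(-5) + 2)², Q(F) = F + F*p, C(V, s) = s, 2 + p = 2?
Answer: 1890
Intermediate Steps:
p = 0 (p = -2 + 2 = 0)
Q(F) = F (Q(F) = F + F*0 = F + 0 = F)
E(D) = 9 (E(D) = (-5 + 2)² = (-3)² = 9)
E(C(h, 1))*(-15*(-14)) = 9*(-15*(-14)) = 9*210 = 1890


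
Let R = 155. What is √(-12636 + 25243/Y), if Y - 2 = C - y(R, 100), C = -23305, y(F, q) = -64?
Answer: I*√6824672587033/23239 ≈ 112.41*I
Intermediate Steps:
Y = -23239 (Y = 2 + (-23305 - 1*(-64)) = 2 + (-23305 + 64) = 2 - 23241 = -23239)
√(-12636 + 25243/Y) = √(-12636 + 25243/(-23239)) = √(-12636 + 25243*(-1/23239)) = √(-12636 - 25243/23239) = √(-293673247/23239) = I*√6824672587033/23239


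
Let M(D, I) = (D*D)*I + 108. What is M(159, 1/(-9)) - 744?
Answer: -3445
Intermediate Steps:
M(D, I) = 108 + I*D**2 (M(D, I) = D**2*I + 108 = I*D**2 + 108 = 108 + I*D**2)
M(159, 1/(-9)) - 744 = (108 + 159**2/(-9)) - 744 = (108 - 1/9*25281) - 744 = (108 - 2809) - 744 = -2701 - 744 = -3445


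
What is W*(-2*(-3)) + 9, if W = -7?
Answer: -33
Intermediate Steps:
W*(-2*(-3)) + 9 = -(-14)*(-3) + 9 = -7*6 + 9 = -42 + 9 = -33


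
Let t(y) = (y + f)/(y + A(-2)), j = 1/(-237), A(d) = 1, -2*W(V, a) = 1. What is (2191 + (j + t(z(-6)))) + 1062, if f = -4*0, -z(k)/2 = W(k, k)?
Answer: 1542157/474 ≈ 3253.5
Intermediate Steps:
W(V, a) = -½ (W(V, a) = -½*1 = -½)
j = -1/237 ≈ -0.0042194
z(k) = 1 (z(k) = -2*(-½) = 1)
f = 0
t(y) = y/(1 + y) (t(y) = (y + 0)/(y + 1) = y/(1 + y))
(2191 + (j + t(z(-6)))) + 1062 = (2191 + (-1/237 + 1/(1 + 1))) + 1062 = (2191 + (-1/237 + 1/2)) + 1062 = (2191 + (-1/237 + 1*(½))) + 1062 = (2191 + (-1/237 + ½)) + 1062 = (2191 + 235/474) + 1062 = 1038769/474 + 1062 = 1542157/474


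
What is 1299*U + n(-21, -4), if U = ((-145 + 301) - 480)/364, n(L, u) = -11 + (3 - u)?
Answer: -105583/91 ≈ -1160.3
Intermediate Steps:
n(L, u) = -8 - u
U = -81/91 (U = (156 - 480)*(1/364) = -324*1/364 = -81/91 ≈ -0.89011)
1299*U + n(-21, -4) = 1299*(-81/91) + (-8 - 1*(-4)) = -105219/91 + (-8 + 4) = -105219/91 - 4 = -105583/91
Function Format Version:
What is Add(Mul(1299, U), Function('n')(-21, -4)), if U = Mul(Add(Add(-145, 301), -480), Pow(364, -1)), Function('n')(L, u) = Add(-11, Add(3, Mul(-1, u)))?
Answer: Rational(-105583, 91) ≈ -1160.3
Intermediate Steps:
Function('n')(L, u) = Add(-8, Mul(-1, u))
U = Rational(-81, 91) (U = Mul(Add(156, -480), Rational(1, 364)) = Mul(-324, Rational(1, 364)) = Rational(-81, 91) ≈ -0.89011)
Add(Mul(1299, U), Function('n')(-21, -4)) = Add(Mul(1299, Rational(-81, 91)), Add(-8, Mul(-1, -4))) = Add(Rational(-105219, 91), Add(-8, 4)) = Add(Rational(-105219, 91), -4) = Rational(-105583, 91)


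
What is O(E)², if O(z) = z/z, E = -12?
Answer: 1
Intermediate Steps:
O(z) = 1
O(E)² = 1² = 1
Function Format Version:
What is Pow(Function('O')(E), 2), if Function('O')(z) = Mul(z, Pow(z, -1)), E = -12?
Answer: 1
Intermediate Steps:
Function('O')(z) = 1
Pow(Function('O')(E), 2) = Pow(1, 2) = 1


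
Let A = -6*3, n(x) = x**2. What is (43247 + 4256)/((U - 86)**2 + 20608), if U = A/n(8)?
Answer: 48643072/28725713 ≈ 1.6934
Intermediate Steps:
A = -18
U = -9/32 (U = -18/(8**2) = -18/64 = -18*1/64 = -9/32 ≈ -0.28125)
(43247 + 4256)/((U - 86)**2 + 20608) = (43247 + 4256)/((-9/32 - 86)**2 + 20608) = 47503/((-2761/32)**2 + 20608) = 47503/(7623121/1024 + 20608) = 47503/(28725713/1024) = 47503*(1024/28725713) = 48643072/28725713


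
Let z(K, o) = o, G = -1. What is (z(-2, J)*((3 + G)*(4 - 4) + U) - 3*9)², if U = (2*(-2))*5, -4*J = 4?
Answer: 49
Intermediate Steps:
J = -1 (J = -¼*4 = -1)
U = -20 (U = -4*5 = -20)
(z(-2, J)*((3 + G)*(4 - 4) + U) - 3*9)² = (-((3 - 1)*(4 - 4) - 20) - 3*9)² = (-(2*0 - 20) - 27)² = (-(0 - 20) - 27)² = (-1*(-20) - 27)² = (20 - 27)² = (-7)² = 49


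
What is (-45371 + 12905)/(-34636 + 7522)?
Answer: 5411/4519 ≈ 1.1974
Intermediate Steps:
(-45371 + 12905)/(-34636 + 7522) = -32466/(-27114) = -32466*(-1/27114) = 5411/4519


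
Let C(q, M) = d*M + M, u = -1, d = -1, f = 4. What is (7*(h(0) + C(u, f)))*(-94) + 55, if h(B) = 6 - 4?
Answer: -1261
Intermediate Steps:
h(B) = 2
C(q, M) = 0 (C(q, M) = -M + M = 0)
(7*(h(0) + C(u, f)))*(-94) + 55 = (7*(2 + 0))*(-94) + 55 = (7*2)*(-94) + 55 = 14*(-94) + 55 = -1316 + 55 = -1261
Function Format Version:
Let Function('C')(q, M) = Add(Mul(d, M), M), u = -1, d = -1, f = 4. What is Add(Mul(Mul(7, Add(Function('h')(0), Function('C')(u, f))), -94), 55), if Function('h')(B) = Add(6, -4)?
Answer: -1261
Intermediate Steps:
Function('h')(B) = 2
Function('C')(q, M) = 0 (Function('C')(q, M) = Add(Mul(-1, M), M) = 0)
Add(Mul(Mul(7, Add(Function('h')(0), Function('C')(u, f))), -94), 55) = Add(Mul(Mul(7, Add(2, 0)), -94), 55) = Add(Mul(Mul(7, 2), -94), 55) = Add(Mul(14, -94), 55) = Add(-1316, 55) = -1261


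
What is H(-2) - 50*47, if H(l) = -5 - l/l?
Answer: -2356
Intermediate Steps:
H(l) = -6 (H(l) = -5 - 1*1 = -5 - 1 = -6)
H(-2) - 50*47 = -6 - 50*47 = -6 - 2350 = -2356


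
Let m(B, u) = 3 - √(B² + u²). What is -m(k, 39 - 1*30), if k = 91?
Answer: -3 + √8362 ≈ 88.444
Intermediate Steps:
-m(k, 39 - 1*30) = -(3 - √(91² + (39 - 1*30)²)) = -(3 - √(8281 + (39 - 30)²)) = -(3 - √(8281 + 9²)) = -(3 - √(8281 + 81)) = -(3 - √8362) = -3 + √8362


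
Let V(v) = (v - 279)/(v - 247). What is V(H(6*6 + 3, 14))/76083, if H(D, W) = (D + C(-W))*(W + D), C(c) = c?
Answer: 523/41008737 ≈ 1.2753e-5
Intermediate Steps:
H(D, W) = (D + W)*(D - W) (H(D, W) = (D - W)*(W + D) = (D - W)*(D + W) = (D + W)*(D - W))
V(v) = (-279 + v)/(-247 + v)
V(H(6*6 + 3, 14))/76083 = ((-279 + ((6*6 + 3)² - 1*14²))/(-247 + ((6*6 + 3)² - 1*14²)))/76083 = ((-279 + ((36 + 3)² - 1*196))/(-247 + ((36 + 3)² - 1*196)))*(1/76083) = ((-279 + (39² - 196))/(-247 + (39² - 196)))*(1/76083) = ((-279 + (1521 - 196))/(-247 + (1521 - 196)))*(1/76083) = ((-279 + 1325)/(-247 + 1325))*(1/76083) = (1046/1078)*(1/76083) = ((1/1078)*1046)*(1/76083) = (523/539)*(1/76083) = 523/41008737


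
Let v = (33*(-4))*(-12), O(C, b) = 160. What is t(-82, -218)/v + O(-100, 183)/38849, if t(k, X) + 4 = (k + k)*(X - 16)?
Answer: 372741817/15384204 ≈ 24.229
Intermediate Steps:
t(k, X) = -4 + 2*k*(-16 + X) (t(k, X) = -4 + (k + k)*(X - 16) = -4 + (2*k)*(-16 + X) = -4 + 2*k*(-16 + X))
v = 1584 (v = -132*(-12) = 1584)
t(-82, -218)/v + O(-100, 183)/38849 = (-4 - 32*(-82) + 2*(-218)*(-82))/1584 + 160/38849 = (-4 + 2624 + 35752)*(1/1584) + 160*(1/38849) = 38372*(1/1584) + 160/38849 = 9593/396 + 160/38849 = 372741817/15384204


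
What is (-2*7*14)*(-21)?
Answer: 4116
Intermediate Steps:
(-2*7*14)*(-21) = -14*14*(-21) = -196*(-21) = 4116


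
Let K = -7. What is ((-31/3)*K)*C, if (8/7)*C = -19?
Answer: -28861/24 ≈ -1202.5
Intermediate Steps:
C = -133/8 (C = (7/8)*(-19) = -133/8 ≈ -16.625)
((-31/3)*K)*C = (-31/3*(-7))*(-133/8) = (-31*⅓*(-7))*(-133/8) = -31/3*(-7)*(-133/8) = (217/3)*(-133/8) = -28861/24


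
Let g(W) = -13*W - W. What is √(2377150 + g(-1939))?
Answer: 6*√66786 ≈ 1550.6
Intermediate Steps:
g(W) = -14*W
√(2377150 + g(-1939)) = √(2377150 - 14*(-1939)) = √(2377150 + 27146) = √2404296 = 6*√66786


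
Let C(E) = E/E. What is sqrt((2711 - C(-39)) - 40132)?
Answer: 9*I*sqrt(462) ≈ 193.45*I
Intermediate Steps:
C(E) = 1
sqrt((2711 - C(-39)) - 40132) = sqrt((2711 - 1*1) - 40132) = sqrt((2711 - 1) - 40132) = sqrt(2710 - 40132) = sqrt(-37422) = 9*I*sqrt(462)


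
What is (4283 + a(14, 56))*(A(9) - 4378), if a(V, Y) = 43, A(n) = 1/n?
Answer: -56816242/3 ≈ -1.8939e+7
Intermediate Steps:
(4283 + a(14, 56))*(A(9) - 4378) = (4283 + 43)*(1/9 - 4378) = 4326*(⅑ - 4378) = 4326*(-39401/9) = -56816242/3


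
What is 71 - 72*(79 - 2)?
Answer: -5473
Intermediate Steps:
71 - 72*(79 - 2) = 71 - 72*77 = 71 - 5544 = -5473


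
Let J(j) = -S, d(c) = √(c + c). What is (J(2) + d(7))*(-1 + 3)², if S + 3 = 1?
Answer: 8 + 4*√14 ≈ 22.967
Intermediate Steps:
d(c) = √2*√c (d(c) = √(2*c) = √2*√c)
S = -2 (S = -3 + 1 = -2)
J(j) = 2 (J(j) = -1*(-2) = 2)
(J(2) + d(7))*(-1 + 3)² = (2 + √2*√7)*(-1 + 3)² = (2 + √14)*2² = (2 + √14)*4 = 8 + 4*√14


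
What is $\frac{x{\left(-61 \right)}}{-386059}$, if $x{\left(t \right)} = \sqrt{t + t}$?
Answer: $- \frac{i \sqrt{122}}{386059} \approx - 2.8611 \cdot 10^{-5} i$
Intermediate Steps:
$x{\left(t \right)} = \sqrt{2} \sqrt{t}$ ($x{\left(t \right)} = \sqrt{2 t} = \sqrt{2} \sqrt{t}$)
$\frac{x{\left(-61 \right)}}{-386059} = \frac{\sqrt{2} \sqrt{-61}}{-386059} = \sqrt{2} i \sqrt{61} \left(- \frac{1}{386059}\right) = i \sqrt{122} \left(- \frac{1}{386059}\right) = - \frac{i \sqrt{122}}{386059}$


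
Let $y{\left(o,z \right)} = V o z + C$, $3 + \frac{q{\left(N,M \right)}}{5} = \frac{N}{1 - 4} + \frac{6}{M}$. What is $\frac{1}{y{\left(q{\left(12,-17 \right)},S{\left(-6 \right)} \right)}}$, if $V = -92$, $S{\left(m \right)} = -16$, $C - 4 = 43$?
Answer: $- \frac{17}{919201} \approx -1.8494 \cdot 10^{-5}$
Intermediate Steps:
$C = 47$ ($C = 4 + 43 = 47$)
$q{\left(N,M \right)} = -15 + \frac{30}{M} - \frac{5 N}{3}$ ($q{\left(N,M \right)} = -15 + 5 \left(\frac{N}{1 - 4} + \frac{6}{M}\right) = -15 + 5 \left(\frac{N}{-3} + \frac{6}{M}\right) = -15 + 5 \left(N \left(- \frac{1}{3}\right) + \frac{6}{M}\right) = -15 + 5 \left(- \frac{N}{3} + \frac{6}{M}\right) = -15 + 5 \left(\frac{6}{M} - \frac{N}{3}\right) = -15 - \left(- \frac{30}{M} + \frac{5 N}{3}\right) = -15 + \frac{30}{M} - \frac{5 N}{3}$)
$y{\left(o,z \right)} = 47 - 92 o z$ ($y{\left(o,z \right)} = - 92 o z + 47 = 47 - 92 o z$)
$\frac{1}{y{\left(q{\left(12,-17 \right)},S{\left(-6 \right)} \right)}} = \frac{1}{47 - 92 \left(-15 + \frac{30}{-17} - 20\right) \left(-16\right)} = \frac{1}{47 - 92 \left(-15 + 30 \left(- \frac{1}{17}\right) - 20\right) \left(-16\right)} = \frac{1}{47 - 92 \left(-15 - \frac{30}{17} - 20\right) \left(-16\right)} = \frac{1}{47 - \left(- \frac{57500}{17}\right) \left(-16\right)} = \frac{1}{47 - \frac{920000}{17}} = \frac{1}{- \frac{919201}{17}} = - \frac{17}{919201}$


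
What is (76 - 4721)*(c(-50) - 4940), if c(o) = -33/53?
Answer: 1216307185/53 ≈ 2.2949e+7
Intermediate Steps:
c(o) = -33/53 (c(o) = -33*1/53 = -33/53)
(76 - 4721)*(c(-50) - 4940) = (76 - 4721)*(-33/53 - 4940) = -4645*(-261853/53) = 1216307185/53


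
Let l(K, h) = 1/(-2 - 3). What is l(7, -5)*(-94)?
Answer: 94/5 ≈ 18.800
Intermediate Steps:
l(K, h) = -⅕ (l(K, h) = 1/(-5) = -⅕)
l(7, -5)*(-94) = -⅕*(-94) = 94/5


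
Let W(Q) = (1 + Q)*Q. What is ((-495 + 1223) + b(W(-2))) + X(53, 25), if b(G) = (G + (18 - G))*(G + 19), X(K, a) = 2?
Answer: 1108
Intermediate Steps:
W(Q) = Q*(1 + Q)
b(G) = 342 + 18*G (b(G) = 18*(19 + G) = 342 + 18*G)
((-495 + 1223) + b(W(-2))) + X(53, 25) = ((-495 + 1223) + (342 + 18*(-2*(1 - 2)))) + 2 = (728 + (342 + 18*(-2*(-1)))) + 2 = (728 + (342 + 18*2)) + 2 = (728 + (342 + 36)) + 2 = (728 + 378) + 2 = 1106 + 2 = 1108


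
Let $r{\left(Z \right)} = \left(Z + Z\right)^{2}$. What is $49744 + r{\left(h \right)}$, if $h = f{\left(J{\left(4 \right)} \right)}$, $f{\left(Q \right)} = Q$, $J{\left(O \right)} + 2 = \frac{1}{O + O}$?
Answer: $\frac{796129}{16} \approx 49758.0$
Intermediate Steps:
$J{\left(O \right)} = -2 + \frac{1}{2 O}$ ($J{\left(O \right)} = -2 + \frac{1}{O + O} = -2 + \frac{1}{2 O}$)
$h = - \frac{15}{8}$ ($h = -2 + \frac{1}{2 \cdot 4} = -2 + \frac{1}{2} \cdot \frac{1}{4} = -2 + \frac{1}{8} = - \frac{15}{8} \approx -1.875$)
$r{\left(Z \right)} = 4 Z^{2}$ ($r{\left(Z \right)} = \left(2 Z\right)^{2} = 4 Z^{2}$)
$49744 + r{\left(h \right)} = 49744 + 4 \left(- \frac{15}{8}\right)^{2} = 49744 + 4 \cdot \frac{225}{64} = 49744 + \frac{225}{16} = \frac{796129}{16}$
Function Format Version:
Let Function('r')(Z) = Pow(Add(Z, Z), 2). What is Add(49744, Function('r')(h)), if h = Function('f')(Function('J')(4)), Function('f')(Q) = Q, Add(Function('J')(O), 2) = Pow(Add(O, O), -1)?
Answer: Rational(796129, 16) ≈ 49758.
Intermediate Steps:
Function('J')(O) = Add(-2, Mul(Rational(1, 2), Pow(O, -1))) (Function('J')(O) = Add(-2, Pow(Add(O, O), -1)) = Add(-2, Pow(Mul(2, O), -1)) = Add(-2, Mul(Rational(1, 2), Pow(O, -1))))
h = Rational(-15, 8) (h = Add(-2, Mul(Rational(1, 2), Pow(4, -1))) = Add(-2, Mul(Rational(1, 2), Rational(1, 4))) = Add(-2, Rational(1, 8)) = Rational(-15, 8) ≈ -1.8750)
Function('r')(Z) = Mul(4, Pow(Z, 2)) (Function('r')(Z) = Pow(Mul(2, Z), 2) = Mul(4, Pow(Z, 2)))
Add(49744, Function('r')(h)) = Add(49744, Mul(4, Pow(Rational(-15, 8), 2))) = Add(49744, Mul(4, Rational(225, 64))) = Add(49744, Rational(225, 16)) = Rational(796129, 16)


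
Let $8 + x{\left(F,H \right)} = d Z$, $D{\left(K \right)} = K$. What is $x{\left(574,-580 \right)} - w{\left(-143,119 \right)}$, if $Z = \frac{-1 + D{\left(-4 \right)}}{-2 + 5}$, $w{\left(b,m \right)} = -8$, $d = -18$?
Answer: $30$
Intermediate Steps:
$Z = - \frac{5}{3}$ ($Z = \frac{-1 - 4}{-2 + 5} = - \frac{5}{3} \approx -1.6667$)
$x{\left(F,H \right)} = 22$ ($x{\left(F,H \right)} = -8 - -30 = -8 + 30 = 22$)
$x{\left(574,-580 \right)} - w{\left(-143,119 \right)} = 22 - -8 = 22 + 8 = 30$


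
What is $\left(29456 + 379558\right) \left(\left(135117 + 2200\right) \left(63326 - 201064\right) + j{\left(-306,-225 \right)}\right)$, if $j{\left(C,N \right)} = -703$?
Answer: $-7735996579216086$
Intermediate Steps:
$\left(29456 + 379558\right) \left(\left(135117 + 2200\right) \left(63326 - 201064\right) + j{\left(-306,-225 \right)}\right) = \left(29456 + 379558\right) \left(\left(135117 + 2200\right) \left(63326 - 201064\right) - 703\right) = 409014 \left(137317 \left(-137738\right) - 703\right) = 409014 \left(-18913768946 - 703\right) = 409014 \left(-18913769649\right) = -7735996579216086$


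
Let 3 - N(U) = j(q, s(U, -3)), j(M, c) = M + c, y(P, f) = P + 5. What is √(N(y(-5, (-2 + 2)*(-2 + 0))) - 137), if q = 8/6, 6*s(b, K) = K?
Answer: I*√4854/6 ≈ 11.612*I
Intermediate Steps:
s(b, K) = K/6
q = 4/3 (q = 8*(⅙) = 4/3 ≈ 1.3333)
y(P, f) = 5 + P
N(U) = 13/6 (N(U) = 3 - (4/3 + (⅙)*(-3)) = 3 - (4/3 - ½) = 3 - 1*⅚ = 3 - ⅚ = 13/6)
√(N(y(-5, (-2 + 2)*(-2 + 0))) - 137) = √(13/6 - 137) = √(-809/6) = I*√4854/6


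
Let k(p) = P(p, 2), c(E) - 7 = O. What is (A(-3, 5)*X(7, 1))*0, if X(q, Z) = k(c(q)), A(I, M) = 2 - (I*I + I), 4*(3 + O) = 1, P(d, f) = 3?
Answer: 0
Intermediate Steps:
O = -11/4 (O = -3 + (1/4)*1 = -3 + 1/4 = -11/4 ≈ -2.7500)
c(E) = 17/4 (c(E) = 7 - 11/4 = 17/4)
A(I, M) = 2 - I - I**2 (A(I, M) = 2 - (I**2 + I) = 2 - (I + I**2) = 2 + (-I - I**2) = 2 - I - I**2)
k(p) = 3
X(q, Z) = 3
(A(-3, 5)*X(7, 1))*0 = ((2 - 1*(-3) - 1*(-3)**2)*3)*0 = ((2 + 3 - 1*9)*3)*0 = ((2 + 3 - 9)*3)*0 = -4*3*0 = -12*0 = 0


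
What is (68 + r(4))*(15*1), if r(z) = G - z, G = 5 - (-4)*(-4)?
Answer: 795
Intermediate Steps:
G = -11 (G = 5 - 1*16 = 5 - 16 = -11)
r(z) = -11 - z
(68 + r(4))*(15*1) = (68 + (-11 - 1*4))*(15*1) = (68 + (-11 - 4))*15 = (68 - 15)*15 = 53*15 = 795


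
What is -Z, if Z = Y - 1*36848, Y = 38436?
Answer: -1588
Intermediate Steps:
Z = 1588 (Z = 38436 - 1*36848 = 38436 - 36848 = 1588)
-Z = -1*1588 = -1588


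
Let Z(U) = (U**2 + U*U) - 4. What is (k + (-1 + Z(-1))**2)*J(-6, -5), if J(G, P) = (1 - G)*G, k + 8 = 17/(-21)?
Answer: -8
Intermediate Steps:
Z(U) = -4 + 2*U**2 (Z(U) = (U**2 + U**2) - 4 = 2*U**2 - 4 = -4 + 2*U**2)
k = -185/21 (k = -8 + 17/(-21) = -8 + 17*(-1/21) = -8 - 17/21 = -185/21 ≈ -8.8095)
J(G, P) = G*(1 - G)
(k + (-1 + Z(-1))**2)*J(-6, -5) = (-185/21 + (-1 + (-4 + 2*(-1)**2))**2)*(-6*(1 - 1*(-6))) = (-185/21 + (-1 + (-4 + 2*1))**2)*(-6*(1 + 6)) = (-185/21 + (-1 + (-4 + 2))**2)*(-6*7) = (-185/21 + (-1 - 2)**2)*(-42) = (-185/21 + (-3)**2)*(-42) = (-185/21 + 9)*(-42) = (4/21)*(-42) = -8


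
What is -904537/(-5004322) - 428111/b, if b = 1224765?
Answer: -60856472761/360536378490 ≈ -0.16879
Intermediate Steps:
-904537/(-5004322) - 428111/b = -904537/(-5004322) - 428111/1224765 = -904537*(-1/5004322) - 428111*1/1224765 = 904537/5004322 - 25183/72045 = -60856472761/360536378490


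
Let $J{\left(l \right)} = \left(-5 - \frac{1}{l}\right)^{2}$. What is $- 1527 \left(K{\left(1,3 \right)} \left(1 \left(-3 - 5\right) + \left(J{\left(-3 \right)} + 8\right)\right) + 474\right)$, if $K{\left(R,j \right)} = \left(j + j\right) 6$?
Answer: $-1920966$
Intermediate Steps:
$K{\left(R,j \right)} = 12 j$ ($K{\left(R,j \right)} = 2 j 6 = 12 j$)
$- 1527 \left(K{\left(1,3 \right)} \left(1 \left(-3 - 5\right) + \left(J{\left(-3 \right)} + 8\right)\right) + 474\right) = - 1527 \left(12 \cdot 3 \left(1 \left(-3 - 5\right) + \left(\frac{\left(1 + 5 \left(-3\right)\right)^{2}}{9} + 8\right)\right) + 474\right) = - 1527 \left(36 \left(1 \left(-8\right) + \left(\frac{\left(1 - 15\right)^{2}}{9} + 8\right)\right) + 474\right) = - 1527 \left(36 \left(-8 + \left(\frac{\left(-14\right)^{2}}{9} + 8\right)\right) + 474\right) = - 1527 \left(36 \left(-8 + \left(\frac{1}{9} \cdot 196 + 8\right)\right) + 474\right) = - 1527 \left(36 \left(-8 + \left(\frac{196}{9} + 8\right)\right) + 474\right) = - 1527 \left(36 \left(-8 + \frac{268}{9}\right) + 474\right) = - 1527 \left(36 \cdot \frac{196}{9} + 474\right) = - 1527 \left(784 + 474\right) = \left(-1527\right) 1258 = -1920966$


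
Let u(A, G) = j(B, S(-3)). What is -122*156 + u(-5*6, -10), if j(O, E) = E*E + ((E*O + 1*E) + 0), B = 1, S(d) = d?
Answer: -19029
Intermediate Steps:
j(O, E) = E + E**2 + E*O (j(O, E) = E**2 + ((E*O + E) + 0) = E**2 + ((E + E*O) + 0) = E**2 + (E + E*O) = E + E**2 + E*O)
u(A, G) = 3 (u(A, G) = -3*(1 - 3 + 1) = -3*(-1) = 3)
-122*156 + u(-5*6, -10) = -122*156 + 3 = -19032 + 3 = -19029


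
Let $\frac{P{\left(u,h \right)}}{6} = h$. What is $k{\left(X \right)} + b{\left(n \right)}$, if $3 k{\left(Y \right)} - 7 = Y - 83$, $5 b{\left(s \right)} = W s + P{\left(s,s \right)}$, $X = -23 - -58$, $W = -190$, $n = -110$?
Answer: $\frac{12103}{3} \approx 4034.3$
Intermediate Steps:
$P{\left(u,h \right)} = 6 h$
$X = 35$ ($X = -23 + 58 = 35$)
$b{\left(s \right)} = - \frac{184 s}{5}$ ($b{\left(s \right)} = \frac{- 190 s + 6 s}{5} = \frac{\left(-184\right) s}{5} = - \frac{184 s}{5}$)
$k{\left(Y \right)} = - \frac{76}{3} + \frac{Y}{3}$ ($k{\left(Y \right)} = \frac{7}{3} + \frac{Y - 83}{3} = \frac{7}{3} + \frac{-83 + Y}{3} = \frac{7}{3} + \left(- \frac{83}{3} + \frac{Y}{3}\right) = - \frac{76}{3} + \frac{Y}{3}$)
$k{\left(X \right)} + b{\left(n \right)} = \left(- \frac{76}{3} + \frac{1}{3} \cdot 35\right) - -4048 = \left(- \frac{76}{3} + \frac{35}{3}\right) + 4048 = - \frac{41}{3} + 4048 = \frac{12103}{3}$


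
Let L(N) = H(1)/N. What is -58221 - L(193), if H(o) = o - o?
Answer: -58221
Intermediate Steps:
H(o) = 0
L(N) = 0 (L(N) = 0/N = 0)
-58221 - L(193) = -58221 - 1*0 = -58221 + 0 = -58221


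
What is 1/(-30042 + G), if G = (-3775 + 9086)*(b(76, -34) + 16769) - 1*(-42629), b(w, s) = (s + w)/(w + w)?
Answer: 76/6769640227 ≈ 1.1227e-8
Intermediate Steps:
b(w, s) = (s + w)/(2*w) (b(w, s) = (s + w)/((2*w)) = (s + w)*(1/(2*w)) = (s + w)/(2*w))
G = 6771923419/76 (G = (-3775 + 9086)*((½)*(-34 + 76)/76 + 16769) - 1*(-42629) = 5311*((½)*(1/76)*42 + 16769) + 42629 = 5311*(21/76 + 16769) + 42629 = 5311*(1274465/76) + 42629 = 6768683615/76 + 42629 = 6771923419/76 ≈ 8.9104e+7)
1/(-30042 + G) = 1/(-30042 + 6771923419/76) = 1/(6769640227/76) = 76/6769640227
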